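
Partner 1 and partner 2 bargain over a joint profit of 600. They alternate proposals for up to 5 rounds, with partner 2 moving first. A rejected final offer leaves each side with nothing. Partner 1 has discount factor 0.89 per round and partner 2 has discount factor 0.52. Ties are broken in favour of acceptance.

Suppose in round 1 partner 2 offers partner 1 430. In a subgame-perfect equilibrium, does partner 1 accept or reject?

Work out partner 1's continuation value if the offer is rejected.
Round 5 (partner 2 proposes): partner 1 will accept anything ≥ 0, so partner 2 offers 0 and keeps 600.
Round 4 (partner 1 proposes): partner 2 can get 600 next round, worth 0.52 × 600 = 312 now; partner 1 offers that and keeps 288.
Round 3 (partner 2 proposes): partner 1 can get 288 next round, worth 0.89 × 288 = 256.32 now, so partner 2 offers 256.32, keeping 343.68.
Round 2 (partner 1 proposes): partner 2 can get 343.68 next round, worth 0.52 × 343.68 = 178.7136 now; partner 1 offers that and keeps 421.2864.
So by rejecting in round 1, partner 1 gets 421.2864 next round, worth 0.89 × 421.2864 = 374.944896 now.
Offer 430 ≥ 374.944896, so partner 1 accepts.

Accept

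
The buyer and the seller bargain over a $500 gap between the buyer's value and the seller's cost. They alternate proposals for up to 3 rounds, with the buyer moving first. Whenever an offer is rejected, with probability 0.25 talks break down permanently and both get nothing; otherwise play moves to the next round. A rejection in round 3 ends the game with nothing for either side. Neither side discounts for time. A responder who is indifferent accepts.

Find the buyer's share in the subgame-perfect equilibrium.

406.25

Round 3 (the buyer proposes): the seller will accept anything ≥ 0, so the buyer offers 0 and keeps 500.
Round 2 (the seller proposes): rejecting gives the buyer an expected 0.75 × 500 = 375, so the seller offers 375, keeping 125.
Round 1 (the buyer proposes): rejecting gives the seller an expected 0.75 × 125 = 93.75. The buyer offers 93.75 and keeps 500 − 93.75 = 406.25.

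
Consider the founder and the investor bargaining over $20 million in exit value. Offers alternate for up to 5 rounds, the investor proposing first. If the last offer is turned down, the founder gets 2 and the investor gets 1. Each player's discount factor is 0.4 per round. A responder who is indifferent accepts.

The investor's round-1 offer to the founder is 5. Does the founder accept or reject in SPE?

Reject

Round 5 (the investor proposes): the founder gets 2 if talks fail, so the investor offers 2 and keeps 18.
Round 4 (the founder proposes): the investor can get 18 next round, worth 0.4 × 18 = 7.2 now. The founder offers 7.2 and keeps 20 − 7.2 = 12.8.
Round 3 (the investor proposes): the founder can get 12.8 next round, worth 0.4 × 12.8 = 5.12 now, so the investor offers 5.12, keeping 14.88.
Round 2 (the founder proposes): the investor can get 14.88 next round, worth 0.4 × 14.88 = 5.952 now. The founder offers 5.952 and keeps 20 − 5.952 = 14.048.
So by rejecting in round 1, the founder gets 14.048 next round, worth 0.4 × 14.048 = 5.6192 now.
Offer 5 < 5.6192, so the founder rejects.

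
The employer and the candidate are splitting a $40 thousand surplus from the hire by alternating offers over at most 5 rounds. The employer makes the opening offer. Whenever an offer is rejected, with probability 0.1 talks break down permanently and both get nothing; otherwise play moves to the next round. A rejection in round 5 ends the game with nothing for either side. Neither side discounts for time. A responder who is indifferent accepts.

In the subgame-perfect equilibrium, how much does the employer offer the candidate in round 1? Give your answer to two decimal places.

6.52

Round 5 (the employer proposes): rejection yields 0 for the candidate; the employer offers 0 and keeps 40.
Round 4 (the candidate proposes): rejecting gives the employer an expected 0.9 × 40 = 36. The candidate offers 36 and keeps 40 − 36 = 4.
Round 3 (the employer proposes): rejecting gives the candidate an expected 0.9 × 4 = 3.6, so the employer offers 3.6, keeping 36.4.
Round 2 (the candidate proposes): rejecting gives the employer an expected 0.9 × 36.4 = 32.76, so the candidate offers 32.76, keeping 7.24.
Round 1 (the employer proposes): rejecting gives the candidate an expected 0.9 × 7.24 = 6.516; the employer offers that and keeps 33.484.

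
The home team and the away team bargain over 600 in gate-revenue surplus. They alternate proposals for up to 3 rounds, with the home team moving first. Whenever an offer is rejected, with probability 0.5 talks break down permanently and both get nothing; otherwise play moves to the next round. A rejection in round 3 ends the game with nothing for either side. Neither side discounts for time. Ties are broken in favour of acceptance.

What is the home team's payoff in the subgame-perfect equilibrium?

450

By backward induction:
Round 3 (the home team proposes): rejection yields 0 for the away team; the home team offers 0 and keeps 600.
Round 2 (the away team proposes): rejecting gives the home team an expected 0.5 × 600 = 300, so the away team offers 300, keeping 300.
Round 1 (the home team proposes): rejecting gives the away team an expected 0.5 × 300 = 150; the home team offers that and keeps 450.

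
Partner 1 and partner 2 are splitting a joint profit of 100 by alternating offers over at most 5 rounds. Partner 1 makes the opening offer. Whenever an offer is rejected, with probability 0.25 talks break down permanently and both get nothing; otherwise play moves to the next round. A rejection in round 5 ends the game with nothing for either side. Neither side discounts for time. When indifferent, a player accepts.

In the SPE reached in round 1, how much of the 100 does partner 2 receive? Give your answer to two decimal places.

By backward induction:
Round 5 (partner 1 proposes): partner 2 will accept anything ≥ 0, so partner 1 offers 0 and keeps 100.
Round 4 (partner 2 proposes): rejecting gives partner 1 an expected 0.75 × 100 = 75, so partner 2 offers 75, keeping 25.
Round 3 (partner 1 proposes): rejecting gives partner 2 an expected 0.75 × 25 = 18.75. Partner 1 offers 18.75 and keeps 100 − 18.75 = 81.25.
Round 2 (partner 2 proposes): rejecting gives partner 1 an expected 0.75 × 81.25 = 60.9375; partner 2 offers that and keeps 39.0625.
Round 1 (partner 1 proposes): rejecting gives partner 2 an expected 0.75 × 39.0625 = 29.296875; partner 1 offers that and keeps 70.703125.

29.30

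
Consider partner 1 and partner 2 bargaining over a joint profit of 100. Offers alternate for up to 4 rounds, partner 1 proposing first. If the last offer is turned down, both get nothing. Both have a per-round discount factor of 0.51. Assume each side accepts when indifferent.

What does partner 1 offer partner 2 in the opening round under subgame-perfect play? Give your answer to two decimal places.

Round 4 (partner 2 proposes): partner 1 will accept anything ≥ 0, so partner 2 offers 0 and keeps 100.
Round 3 (partner 1 proposes): partner 2 can get 100 next round, worth 0.51 × 100 = 51 now. Partner 1 offers 51 and keeps 100 − 51 = 49.
Round 2 (partner 2 proposes): partner 1 can get 49 next round, worth 0.51 × 49 = 24.99 now; partner 2 offers that and keeps 75.01.
Round 1 (partner 1 proposes): partner 2 can get 75.01 next round, worth 0.51 × 75.01 = 38.2551 now; partner 1 offers that and keeps 61.7449.

38.26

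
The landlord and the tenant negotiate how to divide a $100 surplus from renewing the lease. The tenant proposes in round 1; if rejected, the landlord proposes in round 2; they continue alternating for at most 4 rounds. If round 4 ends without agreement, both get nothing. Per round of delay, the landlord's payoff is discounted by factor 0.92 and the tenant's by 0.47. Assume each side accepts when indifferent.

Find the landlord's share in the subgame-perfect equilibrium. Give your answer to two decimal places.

Work backward from the last round.
Round 4 (the landlord proposes): rejection yields 0 for the tenant; the landlord offers 0 and keeps 100.
Round 3 (the tenant proposes): the landlord can get 100 next round, worth 0.92 × 100 = 92 now, so the tenant offers 92, keeping 8.
Round 2 (the landlord proposes): the tenant can get 8 next round, worth 0.47 × 8 = 3.76 now, so the landlord offers 3.76, keeping 96.24.
Round 1 (the tenant proposes): the landlord can get 96.24 next round, worth 0.92 × 96.24 = 88.5408 now. The tenant offers 88.5408 and keeps 100 − 88.5408 = 11.4592.

88.54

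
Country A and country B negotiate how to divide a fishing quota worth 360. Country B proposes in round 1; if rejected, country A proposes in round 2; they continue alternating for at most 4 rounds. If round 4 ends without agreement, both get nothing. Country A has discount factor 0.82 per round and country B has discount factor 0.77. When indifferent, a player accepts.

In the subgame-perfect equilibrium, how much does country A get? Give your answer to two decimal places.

254.29

Round 4 (country A proposes): rejection yields 0 for country B; country A offers 0 and keeps 360.
Round 3 (country B proposes): country A can get 360 next round, worth 0.82 × 360 = 295.2 now. Country B offers 295.2 and keeps 360 − 295.2 = 64.8.
Round 2 (country A proposes): country B can get 64.8 next round, worth 0.77 × 64.8 = 49.896 now; country A offers that and keeps 310.104.
Round 1 (country B proposes): country A can get 310.104 next round, worth 0.82 × 310.104 = 254.28528 now, so country B offers 254.28528, keeping 105.71472.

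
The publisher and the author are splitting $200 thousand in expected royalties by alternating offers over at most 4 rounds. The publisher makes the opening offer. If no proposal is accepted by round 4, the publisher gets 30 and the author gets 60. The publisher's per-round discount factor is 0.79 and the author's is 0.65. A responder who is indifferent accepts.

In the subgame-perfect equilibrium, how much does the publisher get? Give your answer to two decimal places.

Solve by backward induction from round 4.
Round 4 (the author proposes): the publisher gets 30 if talks fail, so the author offers 30 and keeps 170.
Round 3 (the publisher proposes): the author can get 170 next round, worth 0.65 × 170 = 110.5 now. The publisher offers 110.5 and keeps 200 − 110.5 = 89.5.
Round 2 (the author proposes): the publisher can get 89.5 next round, worth 0.79 × 89.5 = 70.705 now; the author offers that and keeps 129.295.
Round 1 (the publisher proposes): the author can get 129.295 next round, worth 0.65 × 129.295 = 84.04175 now; the publisher offers that and keeps 115.95825.

115.96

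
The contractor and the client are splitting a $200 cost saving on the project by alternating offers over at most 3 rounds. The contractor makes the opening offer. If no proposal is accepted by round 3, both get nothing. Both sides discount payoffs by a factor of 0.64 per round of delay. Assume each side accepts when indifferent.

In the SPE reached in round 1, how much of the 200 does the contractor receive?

Solve by backward induction from round 3.
Round 3 (the contractor proposes): the client will accept anything ≥ 0, so the contractor offers 0 and keeps 200.
Round 2 (the client proposes): the contractor can get 200 next round, worth 0.64 × 200 = 128 now, so the client offers 128, keeping 72.
Round 1 (the contractor proposes): the client can get 72 next round, worth 0.64 × 72 = 46.08 now. The contractor offers 46.08 and keeps 200 − 46.08 = 153.92.

153.92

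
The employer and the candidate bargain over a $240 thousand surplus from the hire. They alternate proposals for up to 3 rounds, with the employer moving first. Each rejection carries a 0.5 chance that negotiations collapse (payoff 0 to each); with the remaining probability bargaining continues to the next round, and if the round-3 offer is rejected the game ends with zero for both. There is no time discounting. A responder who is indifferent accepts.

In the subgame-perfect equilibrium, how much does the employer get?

Round 3 (the employer proposes): rejection yields 0 for the candidate; the employer offers 0 and keeps 240.
Round 2 (the candidate proposes): rejecting gives the employer an expected 0.5 × 240 = 120, so the candidate offers 120, keeping 120.
Round 1 (the employer proposes): rejecting gives the candidate an expected 0.5 × 120 = 60, so the employer offers 60, keeping 180.

180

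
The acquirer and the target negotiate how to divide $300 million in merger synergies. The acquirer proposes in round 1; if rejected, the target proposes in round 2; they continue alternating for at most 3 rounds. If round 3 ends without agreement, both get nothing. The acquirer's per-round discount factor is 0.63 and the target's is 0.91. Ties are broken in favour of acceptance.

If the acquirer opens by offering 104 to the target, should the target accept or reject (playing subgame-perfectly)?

Round 3 (the acquirer proposes): the target will accept anything ≥ 0, so the acquirer offers 0 and keeps 300.
Round 2 (the target proposes): the acquirer can get 300 next round, worth 0.63 × 300 = 189 now. The target offers 189 and keeps 300 − 189 = 111.
So by rejecting in round 1, the target gets 111 next round, worth 0.91 × 111 = 101.01 now.
Offer 104 ≥ 101.01, so the target accepts.

Accept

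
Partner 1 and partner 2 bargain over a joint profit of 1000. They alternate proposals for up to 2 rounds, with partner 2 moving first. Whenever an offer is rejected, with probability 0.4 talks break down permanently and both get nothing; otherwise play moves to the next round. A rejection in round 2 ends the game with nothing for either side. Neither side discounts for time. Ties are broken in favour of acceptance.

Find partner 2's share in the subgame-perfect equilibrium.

400

Round 2 (partner 1 proposes): rejection yields 0 for partner 2; partner 1 offers 0 and keeps 1000.
Round 1 (partner 2 proposes): rejecting gives partner 1 an expected 0.6 × 1000 = 600. Partner 2 offers 600 and keeps 1000 − 600 = 400.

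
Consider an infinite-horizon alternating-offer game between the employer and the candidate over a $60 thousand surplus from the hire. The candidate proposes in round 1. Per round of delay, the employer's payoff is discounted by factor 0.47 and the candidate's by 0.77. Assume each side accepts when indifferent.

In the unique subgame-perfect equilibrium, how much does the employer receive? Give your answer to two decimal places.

10.16

In a stationary SPE each proposer offers the other exactly their discounted continuation value.
If the candidate keeps x when proposing and the employer keeps y when proposing, then x = 60 − 0.47y and y = 60 − 0.77x.
Solving: x = 60(1 − 0.47) / (1 − 0.77·0.47) = 31.8 / 0.6381 ≈ 49.8354.
The employer gets 60 − 49.8354 ≈ 10.1646.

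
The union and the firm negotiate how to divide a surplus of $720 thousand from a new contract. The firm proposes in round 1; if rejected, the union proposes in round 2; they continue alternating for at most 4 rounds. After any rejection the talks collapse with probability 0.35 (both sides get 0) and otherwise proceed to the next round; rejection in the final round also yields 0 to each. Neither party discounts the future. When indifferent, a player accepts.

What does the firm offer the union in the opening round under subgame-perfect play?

Round 4 (the union proposes): rejection yields 0 for the firm; the union offers 0 and keeps 720.
Round 3 (the firm proposes): rejecting gives the union an expected 0.65 × 720 = 468. The firm offers 468 and keeps 720 − 468 = 252.
Round 2 (the union proposes): rejecting gives the firm an expected 0.65 × 252 = 163.8, so the union offers 163.8, keeping 556.2.
Round 1 (the firm proposes): rejecting gives the union an expected 0.65 × 556.2 = 361.53. The firm offers 361.53 and keeps 720 − 361.53 = 358.47.

361.53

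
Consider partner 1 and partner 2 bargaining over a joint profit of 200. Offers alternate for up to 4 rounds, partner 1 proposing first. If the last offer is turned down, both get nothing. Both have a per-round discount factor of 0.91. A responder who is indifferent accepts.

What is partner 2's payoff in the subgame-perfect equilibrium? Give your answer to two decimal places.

Round 4 (partner 2 proposes): partner 1 will accept anything ≥ 0, so partner 2 offers 0 and keeps 200.
Round 3 (partner 1 proposes): partner 2 can get 200 next round, worth 0.91 × 200 = 182 now; partner 1 offers that and keeps 18.
Round 2 (partner 2 proposes): partner 1 can get 18 next round, worth 0.91 × 18 = 16.38 now. Partner 2 offers 16.38 and keeps 200 − 16.38 = 183.62.
Round 1 (partner 1 proposes): partner 2 can get 183.62 next round, worth 0.91 × 183.62 = 167.0942 now; partner 1 offers that and keeps 32.9058.

167.09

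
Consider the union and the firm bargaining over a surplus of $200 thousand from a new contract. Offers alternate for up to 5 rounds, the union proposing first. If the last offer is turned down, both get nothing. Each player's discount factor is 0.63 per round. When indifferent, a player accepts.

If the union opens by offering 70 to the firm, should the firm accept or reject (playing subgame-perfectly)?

Accept

Work out the firm's continuation value if the offer is rejected.
Round 5 (the union proposes): the firm will accept anything ≥ 0, so the union offers 0 and keeps 200.
Round 4 (the firm proposes): the union can get 200 next round, worth 0.63 × 200 = 126 now. The firm offers 126 and keeps 200 − 126 = 74.
Round 3 (the union proposes): the firm can get 74 next round, worth 0.63 × 74 = 46.62 now. The union offers 46.62 and keeps 200 − 46.62 = 153.38.
Round 2 (the firm proposes): the union can get 153.38 next round, worth 0.63 × 153.38 = 96.6294 now, so the firm offers 96.6294, keeping 103.3706.
So by rejecting in round 1, the firm gets 103.3706 next round, worth 0.63 × 103.3706 = 65.123478 now.
Offer 70 ≥ 65.123478, so the firm accepts.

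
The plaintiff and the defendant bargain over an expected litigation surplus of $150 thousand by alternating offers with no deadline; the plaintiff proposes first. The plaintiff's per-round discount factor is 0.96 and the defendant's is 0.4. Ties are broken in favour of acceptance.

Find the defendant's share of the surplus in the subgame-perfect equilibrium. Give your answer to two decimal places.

3.90

In a stationary SPE each proposer offers the other exactly their discounted continuation value.
If the plaintiff keeps x when proposing and the defendant keeps y when proposing, then x = 150 − 0.4y and y = 150 − 0.96x.
Solving: x = 150(1 − 0.4) / (1 − 0.96·0.4) = 90 / 0.616 ≈ 146.1039.
The defendant gets 150 − 146.1039 ≈ 3.8961.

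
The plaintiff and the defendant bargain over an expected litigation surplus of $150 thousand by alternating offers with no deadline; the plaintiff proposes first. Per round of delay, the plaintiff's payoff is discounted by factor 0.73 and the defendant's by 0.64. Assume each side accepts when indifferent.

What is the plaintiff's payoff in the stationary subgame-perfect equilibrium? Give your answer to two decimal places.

Let x be the plaintiff's share when the plaintiff proposes and y be the defendant's share when the defendant proposes.
The defendant accepts iff offered ≥ 0.64·y, so x = 150 − 0.64y. Symmetrically y = 150 − 0.73x.
Substituting: x = 150 − 0.64(150 − 0.73x), giving x(1 − 0.73·0.64) = 150(1 − 0.64).
So x = 150 × 0.36 / 0.5328 ≈ 101.3514, and the defendant receives 150 − x ≈ 48.6486.

101.35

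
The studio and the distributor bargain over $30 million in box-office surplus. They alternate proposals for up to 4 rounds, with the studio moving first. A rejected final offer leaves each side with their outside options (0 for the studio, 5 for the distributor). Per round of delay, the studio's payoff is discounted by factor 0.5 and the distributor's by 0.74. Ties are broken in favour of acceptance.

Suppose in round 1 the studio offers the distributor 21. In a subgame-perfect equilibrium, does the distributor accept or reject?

Accept

Work out the distributor's continuation value if the offer is rejected.
Round 4 (the distributor proposes): the studio will accept anything ≥ 0, so the distributor offers 0 and keeps 30.
Round 3 (the studio proposes): the distributor can get 30 next round, worth 0.74 × 30 = 22.2 now, so the studio offers 22.2, keeping 7.8.
Round 2 (the distributor proposes): the studio can get 7.8 next round, worth 0.5 × 7.8 = 3.9 now; the distributor offers that and keeps 26.1.
So by rejecting in round 1, the distributor gets 26.1 next round, worth 0.74 × 26.1 = 19.314 now.
Offer 21 ≥ 19.314, so the distributor accepts.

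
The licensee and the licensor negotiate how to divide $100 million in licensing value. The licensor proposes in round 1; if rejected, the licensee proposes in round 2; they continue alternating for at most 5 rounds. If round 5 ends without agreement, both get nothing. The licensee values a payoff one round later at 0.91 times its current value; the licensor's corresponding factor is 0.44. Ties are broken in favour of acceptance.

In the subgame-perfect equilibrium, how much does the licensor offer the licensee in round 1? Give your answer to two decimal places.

Round 5 (the licensor proposes): the licensee will accept anything ≥ 0, so the licensor offers 0 and keeps 100.
Round 4 (the licensee proposes): the licensor can get 100 next round, worth 0.44 × 100 = 44 now, so the licensee offers 44, keeping 56.
Round 3 (the licensor proposes): the licensee can get 56 next round, worth 0.91 × 56 = 50.96 now; the licensor offers that and keeps 49.04.
Round 2 (the licensee proposes): the licensor can get 49.04 next round, worth 0.44 × 49.04 = 21.5776 now, so the licensee offers 21.5776, keeping 78.4224.
Round 1 (the licensor proposes): the licensee can get 78.4224 next round, worth 0.91 × 78.4224 = 71.364384 now, so the licensor offers 71.364384, keeping 28.635616.

71.36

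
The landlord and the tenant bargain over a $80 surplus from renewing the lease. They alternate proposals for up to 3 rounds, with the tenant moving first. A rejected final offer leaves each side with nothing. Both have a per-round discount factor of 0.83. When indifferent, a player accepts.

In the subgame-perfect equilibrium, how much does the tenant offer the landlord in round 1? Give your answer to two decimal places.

11.29

Round 3 (the tenant proposes): rejection yields 0 for the landlord; the tenant offers 0 and keeps 80.
Round 2 (the landlord proposes): the tenant can get 80 next round, worth 0.83 × 80 = 66.4 now. The landlord offers 66.4 and keeps 80 − 66.4 = 13.6.
Round 1 (the tenant proposes): the landlord can get 13.6 next round, worth 0.83 × 13.6 = 11.288 now. The tenant offers 11.288 and keeps 80 − 11.288 = 68.712.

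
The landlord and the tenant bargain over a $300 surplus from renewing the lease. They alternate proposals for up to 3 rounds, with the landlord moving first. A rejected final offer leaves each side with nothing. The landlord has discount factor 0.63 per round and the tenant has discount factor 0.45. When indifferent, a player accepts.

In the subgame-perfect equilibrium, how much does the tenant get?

Round 3 (the landlord proposes): the tenant will accept anything ≥ 0, so the landlord offers 0 and keeps 300.
Round 2 (the tenant proposes): the landlord can get 300 next round, worth 0.63 × 300 = 189 now. The tenant offers 189 and keeps 300 − 189 = 111.
Round 1 (the landlord proposes): the tenant can get 111 next round, worth 0.45 × 111 = 49.95 now, so the landlord offers 49.95, keeping 250.05.

49.95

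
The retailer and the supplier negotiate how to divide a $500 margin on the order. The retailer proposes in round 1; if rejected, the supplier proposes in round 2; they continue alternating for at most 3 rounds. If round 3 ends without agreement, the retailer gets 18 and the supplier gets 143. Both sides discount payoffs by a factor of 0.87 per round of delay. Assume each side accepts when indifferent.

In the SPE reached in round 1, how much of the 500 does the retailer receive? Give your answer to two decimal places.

335.21

By backward induction:
Round 3 (the retailer proposes): the supplier gets 143 if talks fail, so the retailer offers 143 and keeps 357.
Round 2 (the supplier proposes): the retailer can get 357 next round, worth 0.87 × 357 = 310.59 now, so the supplier offers 310.59, keeping 189.41.
Round 1 (the retailer proposes): the supplier can get 189.41 next round, worth 0.87 × 189.41 = 164.7867 now; the retailer offers that and keeps 335.2133.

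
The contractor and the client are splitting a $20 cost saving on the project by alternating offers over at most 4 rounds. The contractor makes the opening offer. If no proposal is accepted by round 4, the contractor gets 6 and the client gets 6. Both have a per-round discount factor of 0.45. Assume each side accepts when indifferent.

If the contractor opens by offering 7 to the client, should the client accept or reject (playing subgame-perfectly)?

Accept

Work out the client's continuation value if the offer is rejected.
Round 4 (the client proposes): the contractor gets 6 if talks fail, so the client offers 6 and keeps 14.
Round 3 (the contractor proposes): the client can get 14 next round, worth 0.45 × 14 = 6.3 now, so the contractor offers 6.3, keeping 13.7.
Round 2 (the client proposes): the contractor can get 13.7 next round, worth 0.45 × 13.7 = 6.165 now; the client offers that and keeps 13.835.
So by rejecting in round 1, the client gets 13.835 next round, worth 0.45 × 13.835 = 6.22575 now.
Offer 7 ≥ 6.22575, so the client accepts.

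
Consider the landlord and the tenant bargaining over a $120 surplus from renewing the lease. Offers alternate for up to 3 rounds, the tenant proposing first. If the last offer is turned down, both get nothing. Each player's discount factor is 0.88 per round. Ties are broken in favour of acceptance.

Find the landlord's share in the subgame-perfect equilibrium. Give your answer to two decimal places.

12.67

Solve by backward induction from round 3.
Round 3 (the tenant proposes): the landlord will accept anything ≥ 0, so the tenant offers 0 and keeps 120.
Round 2 (the landlord proposes): the tenant can get 120 next round, worth 0.88 × 120 = 105.6 now; the landlord offers that and keeps 14.4.
Round 1 (the tenant proposes): the landlord can get 14.4 next round, worth 0.88 × 14.4 = 12.672 now; the tenant offers that and keeps 107.328.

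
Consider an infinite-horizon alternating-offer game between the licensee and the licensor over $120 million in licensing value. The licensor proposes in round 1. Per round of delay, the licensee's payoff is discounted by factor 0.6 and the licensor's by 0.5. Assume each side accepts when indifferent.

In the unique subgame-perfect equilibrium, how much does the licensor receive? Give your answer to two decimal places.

In a stationary SPE each proposer offers the other exactly their discounted continuation value.
If the licensor keeps x when proposing and the licensee keeps y when proposing, then x = 120 − 0.6y and y = 120 − 0.5x.
Solving: x = 120(1 − 0.6) / (1 − 0.5·0.6) = 48 / 0.7 ≈ 68.5714.
The licensee gets 120 − 68.5714 ≈ 51.4286.

68.57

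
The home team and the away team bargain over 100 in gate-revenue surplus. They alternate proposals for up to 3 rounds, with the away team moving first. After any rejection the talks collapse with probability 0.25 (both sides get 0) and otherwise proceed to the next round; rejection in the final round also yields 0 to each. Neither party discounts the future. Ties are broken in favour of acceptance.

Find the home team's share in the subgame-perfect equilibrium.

18.75

Round 3 (the away team proposes): the home team will accept anything ≥ 0, so the away team offers 0 and keeps 100.
Round 2 (the home team proposes): rejecting gives the away team an expected 0.75 × 100 = 75. The home team offers 75 and keeps 100 − 75 = 25.
Round 1 (the away team proposes): rejecting gives the home team an expected 0.75 × 25 = 18.75; the away team offers that and keeps 81.25.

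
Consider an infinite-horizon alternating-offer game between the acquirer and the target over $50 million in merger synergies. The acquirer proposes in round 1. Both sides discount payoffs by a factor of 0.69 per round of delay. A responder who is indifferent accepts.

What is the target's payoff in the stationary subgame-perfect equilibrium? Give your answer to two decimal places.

In a stationary SPE each proposer offers the other exactly their discounted continuation value.
If the acquirer keeps x when proposing and the target keeps y when proposing, then x = 50 − 0.69y and y = 50 − 0.69x.
Solving: x = 50(1 − 0.69) / (1 − 0.69·0.69) = 15.5 / 0.5239 ≈ 29.5858.
The target gets 50 − 29.5858 ≈ 20.4142.

20.41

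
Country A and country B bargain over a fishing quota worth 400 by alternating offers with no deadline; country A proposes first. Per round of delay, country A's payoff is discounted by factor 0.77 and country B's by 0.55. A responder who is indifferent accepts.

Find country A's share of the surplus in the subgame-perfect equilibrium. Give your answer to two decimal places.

312.23

When country A proposes, country B accepts any offer worth at least 0.55 times what country B would get by proposing next round; and vice versa.
This gives x = 400 − 0.55y and y = 400 − 0.77x, where x and y are each side's share when it proposes.
Hence (1 − 0.55·0.77)x = 400(1 − 0.55), i.e. 0.5765·x = 180.
x ≈ 312.2290; country B's share is 400 − x ≈ 87.7710.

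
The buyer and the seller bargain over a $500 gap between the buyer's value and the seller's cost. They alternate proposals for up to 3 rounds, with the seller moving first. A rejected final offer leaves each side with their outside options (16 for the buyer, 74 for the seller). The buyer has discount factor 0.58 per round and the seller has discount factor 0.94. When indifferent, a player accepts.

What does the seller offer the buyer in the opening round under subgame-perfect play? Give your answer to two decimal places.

Round 3 (the seller proposes): the buyer gets 16 if talks fail, so the seller offers 16 and keeps 484.
Round 2 (the buyer proposes): the seller can get 484 next round, worth 0.94 × 484 = 454.96 now; the buyer offers that and keeps 45.04.
Round 1 (the seller proposes): the buyer can get 45.04 next round, worth 0.58 × 45.04 = 26.1232 now; the seller offers that and keeps 473.8768.

26.12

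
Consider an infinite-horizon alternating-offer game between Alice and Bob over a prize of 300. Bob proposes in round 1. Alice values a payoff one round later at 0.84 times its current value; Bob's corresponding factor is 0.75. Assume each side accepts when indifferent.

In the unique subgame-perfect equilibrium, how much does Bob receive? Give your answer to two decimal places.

129.73

Let x be Bob's share when Bob proposes and y be Alice's share when Alice proposes.
Alice accepts iff offered ≥ 0.84·y, so x = 300 − 0.84y. Symmetrically y = 300 − 0.75x.
Substituting: x = 300 − 0.84(300 − 0.75x), giving x(1 − 0.75·0.84) = 300(1 − 0.84).
So x = 300 × 0.16 / 0.37 ≈ 129.7297, and Alice receives 300 − x ≈ 170.2703.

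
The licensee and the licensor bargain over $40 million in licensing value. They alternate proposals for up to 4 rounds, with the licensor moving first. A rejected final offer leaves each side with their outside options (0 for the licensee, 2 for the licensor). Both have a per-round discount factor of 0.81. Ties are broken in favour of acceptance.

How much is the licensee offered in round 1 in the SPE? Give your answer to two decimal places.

Round 4 (the licensee proposes): the licensor gets 2 if talks fail, so the licensee offers 2 and keeps 38.
Round 3 (the licensor proposes): the licensee can get 38 next round, worth 0.81 × 38 = 30.78 now, so the licensor offers 30.78, keeping 9.22.
Round 2 (the licensee proposes): the licensor can get 9.22 next round, worth 0.81 × 9.22 = 7.4682 now, so the licensee offers 7.4682, keeping 32.5318.
Round 1 (the licensor proposes): the licensee can get 32.5318 next round, worth 0.81 × 32.5318 = 26.350758 now; the licensor offers that and keeps 13.649242.

26.35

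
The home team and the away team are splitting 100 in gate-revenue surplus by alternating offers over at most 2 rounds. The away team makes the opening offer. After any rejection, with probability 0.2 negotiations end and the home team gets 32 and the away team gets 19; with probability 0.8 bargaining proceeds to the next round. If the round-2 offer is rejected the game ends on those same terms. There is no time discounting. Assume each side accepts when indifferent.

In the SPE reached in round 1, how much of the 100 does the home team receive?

71.2

Round 2 (the home team proposes): the away team gets 19 if talks fail, so the home team offers 19 and keeps 81.
Round 1 (the away team proposes): rejecting gives the home team an expected 0.8 × 81 + 0.2 × 32 = 71.2; the away team offers that and keeps 28.8.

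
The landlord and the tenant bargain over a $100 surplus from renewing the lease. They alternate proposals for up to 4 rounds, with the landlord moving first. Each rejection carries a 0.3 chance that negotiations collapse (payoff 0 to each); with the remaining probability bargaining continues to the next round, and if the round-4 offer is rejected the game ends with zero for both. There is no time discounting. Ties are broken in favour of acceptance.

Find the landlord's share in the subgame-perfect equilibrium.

44.7

Round 4 (the tenant proposes): the landlord will accept anything ≥ 0, so the tenant offers 0 and keeps 100.
Round 3 (the landlord proposes): rejecting gives the tenant an expected 0.7 × 100 = 70. The landlord offers 70 and keeps 100 − 70 = 30.
Round 2 (the tenant proposes): rejecting gives the landlord an expected 0.7 × 30 = 21; the tenant offers that and keeps 79.
Round 1 (the landlord proposes): rejecting gives the tenant an expected 0.7 × 79 = 55.3, so the landlord offers 55.3, keeping 44.7.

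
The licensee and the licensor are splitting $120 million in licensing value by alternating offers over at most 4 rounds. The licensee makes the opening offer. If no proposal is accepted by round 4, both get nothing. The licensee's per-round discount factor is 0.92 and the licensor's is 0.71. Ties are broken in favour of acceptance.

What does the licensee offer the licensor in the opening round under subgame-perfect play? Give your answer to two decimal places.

62.47

Round 4 (the licensor proposes): rejection yields 0 for the licensee; the licensor offers 0 and keeps 120.
Round 3 (the licensee proposes): the licensor can get 120 next round, worth 0.71 × 120 = 85.2 now. The licensee offers 85.2 and keeps 120 − 85.2 = 34.8.
Round 2 (the licensor proposes): the licensee can get 34.8 next round, worth 0.92 × 34.8 = 32.016 now, so the licensor offers 32.016, keeping 87.984.
Round 1 (the licensee proposes): the licensor can get 87.984 next round, worth 0.71 × 87.984 = 62.46864 now, so the licensee offers 62.46864, keeping 57.53136.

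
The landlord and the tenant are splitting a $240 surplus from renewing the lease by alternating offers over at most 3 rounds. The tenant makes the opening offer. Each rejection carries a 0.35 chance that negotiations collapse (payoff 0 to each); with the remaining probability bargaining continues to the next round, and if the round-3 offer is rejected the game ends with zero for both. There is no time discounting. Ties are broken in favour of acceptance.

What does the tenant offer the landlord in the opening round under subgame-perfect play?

By backward induction:
Round 3 (the tenant proposes): rejection yields 0 for the landlord; the tenant offers 0 and keeps 240.
Round 2 (the landlord proposes): rejecting gives the tenant an expected 0.65 × 240 = 156; the landlord offers that and keeps 84.
Round 1 (the tenant proposes): rejecting gives the landlord an expected 0.65 × 84 = 54.6, so the tenant offers 54.6, keeping 185.4.

54.6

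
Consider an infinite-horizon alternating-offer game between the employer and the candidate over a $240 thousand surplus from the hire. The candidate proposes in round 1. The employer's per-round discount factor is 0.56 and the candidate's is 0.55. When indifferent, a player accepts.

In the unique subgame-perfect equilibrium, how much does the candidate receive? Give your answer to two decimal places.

When the candidate proposes, the employer accepts any offer worth at least 0.56 times what the employer would get by proposing next round; and vice versa.
This gives x = 240 − 0.56y and y = 240 − 0.55x, where x and y are each side's share when it proposes.
Hence (1 − 0.56·0.55)x = 240(1 − 0.56), i.e. 0.692·x = 105.6.
x ≈ 152.6012; the employer's share is 240 − x ≈ 87.3988.

152.60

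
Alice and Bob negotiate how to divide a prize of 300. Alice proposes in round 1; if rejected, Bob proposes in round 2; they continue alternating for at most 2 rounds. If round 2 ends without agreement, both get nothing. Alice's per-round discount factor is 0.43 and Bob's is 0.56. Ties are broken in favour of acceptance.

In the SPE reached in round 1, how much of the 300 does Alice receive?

132

Round 2 (Bob proposes): Alice will accept anything ≥ 0, so Bob offers 0 and keeps 300.
Round 1 (Alice proposes): Bob can get 300 next round, worth 0.56 × 300 = 168 now. Alice offers 168 and keeps 300 − 168 = 132.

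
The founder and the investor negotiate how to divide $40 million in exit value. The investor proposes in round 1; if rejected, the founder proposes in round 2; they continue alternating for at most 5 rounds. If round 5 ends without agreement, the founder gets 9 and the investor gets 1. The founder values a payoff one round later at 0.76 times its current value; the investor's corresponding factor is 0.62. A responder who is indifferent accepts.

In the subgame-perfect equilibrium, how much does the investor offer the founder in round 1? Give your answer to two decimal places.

18.99

Round 5 (the investor proposes): the founder gets 9 if talks fail, so the investor offers 9 and keeps 31.
Round 4 (the founder proposes): the investor can get 31 next round, worth 0.62 × 31 = 19.22 now; the founder offers that and keeps 20.78.
Round 3 (the investor proposes): the founder can get 20.78 next round, worth 0.76 × 20.78 = 15.7928 now. The investor offers 15.7928 and keeps 40 − 15.7928 = 24.2072.
Round 2 (the founder proposes): the investor can get 24.2072 next round, worth 0.62 × 24.2072 = 15.008464 now. The founder offers 15.008464 and keeps 40 − 15.008464 = 24.991536.
Round 1 (the investor proposes): the founder can get 24.991536 next round, worth 0.76 × 24.991536 = 18.99356736 now, so the investor offers 18.99356736, keeping 21.00643264.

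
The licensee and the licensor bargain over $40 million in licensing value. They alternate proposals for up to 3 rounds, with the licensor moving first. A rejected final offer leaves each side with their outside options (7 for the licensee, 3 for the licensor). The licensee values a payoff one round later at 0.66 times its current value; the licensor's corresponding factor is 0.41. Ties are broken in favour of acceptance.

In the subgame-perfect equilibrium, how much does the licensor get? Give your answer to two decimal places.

22.53

Round 3 (the licensor proposes): the licensee gets 7 if talks fail, so the licensor offers 7 and keeps 33.
Round 2 (the licensee proposes): the licensor can get 33 next round, worth 0.41 × 33 = 13.53 now. The licensee offers 13.53 and keeps 40 − 13.53 = 26.47.
Round 1 (the licensor proposes): the licensee can get 26.47 next round, worth 0.66 × 26.47 = 17.4702 now, so the licensor offers 17.4702, keeping 22.5298.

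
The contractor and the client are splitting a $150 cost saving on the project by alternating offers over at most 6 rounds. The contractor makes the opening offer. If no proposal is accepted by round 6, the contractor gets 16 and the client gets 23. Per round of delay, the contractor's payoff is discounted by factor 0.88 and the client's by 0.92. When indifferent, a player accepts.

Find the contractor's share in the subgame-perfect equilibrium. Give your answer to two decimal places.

Round 6 (the client proposes): the contractor gets 16 if talks fail, so the client offers 16 and keeps 134.
Round 5 (the contractor proposes): the client can get 134 next round, worth 0.92 × 134 = 123.28 now. The contractor offers 123.28 and keeps 150 − 123.28 = 26.72.
Round 4 (the client proposes): the contractor can get 26.72 next round, worth 0.88 × 26.72 = 23.5136 now, so the client offers 23.5136, keeping 126.4864.
Round 3 (the contractor proposes): the client can get 126.4864 next round, worth 0.92 × 126.4864 = 116.367488 now. The contractor offers 116.367488 and keeps 150 − 116.367488 = 33.632512.
Round 2 (the client proposes): the contractor can get 33.632512 next round, worth 0.88 × 33.632512 = 29.59661056 now; the client offers that and keeps 120.40338944.
Round 1 (the contractor proposes): the client can get 120.40338944 next round, worth 0.92 × 120.40338944 = 110.7711182848 now, so the contractor offers 110.7711182848, keeping 39.2288817152.

39.23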